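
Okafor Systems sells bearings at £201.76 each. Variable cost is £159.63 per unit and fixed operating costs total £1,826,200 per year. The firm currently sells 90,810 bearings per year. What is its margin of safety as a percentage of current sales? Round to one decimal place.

52.3%

Each unit contributes £201.76 − £159.63 = £42.13. Break-even units = £1,826,200 ÷ £42.13 = 43,346.78; break-even revenue = 43,346.78 × £201.76 = £8,745,647.09.
Actual sales revenue = 90,810 × £201.76 = £18,321,825.60.
Margin of safety = (£18,321,825.60 − £8,745,647.09) ÷ £18,321,825.60 = 52.3%.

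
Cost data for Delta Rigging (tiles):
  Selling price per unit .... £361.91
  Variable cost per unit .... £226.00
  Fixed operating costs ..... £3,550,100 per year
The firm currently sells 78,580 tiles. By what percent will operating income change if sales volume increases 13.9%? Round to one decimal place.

+20.8%

Contribution at this volume is 78,580 × £135.91 = £10,679,807.80.
EBIT = £10,679,807.80 − £3,550,100 = £7,129,707.80.
DOL = contribution ÷ EBIT = £10,679,807.80 ÷ £7,129,707.80 = 1.4979.
So EBIT moves 1.4979 × (+13.9%) = +20.8%.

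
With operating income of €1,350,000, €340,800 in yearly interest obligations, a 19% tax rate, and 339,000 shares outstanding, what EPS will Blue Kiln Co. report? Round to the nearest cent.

Pre-tax income = €1,350,000 − €340,800.00 = €1,009,200.00.
Net income = €1,009,200.00 × (1 − 0.19) = €817,452.00.
Per share: €817,452.00 / 339,000 shares = €2.41.

€2.41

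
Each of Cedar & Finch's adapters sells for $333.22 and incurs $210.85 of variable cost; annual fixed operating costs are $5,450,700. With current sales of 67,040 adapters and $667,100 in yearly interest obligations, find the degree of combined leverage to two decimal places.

At 67,040 units, contribution = 67,040 × $122.37 = $8,203,684.80.
Operating income = contribution − fixed costs = $8,203,684.80 − $5,450,700 = $2,752,984.80. Interest = $667,100.00.
DOL = $8,203,684.80 ÷ $2,752,984.80 = 2.9799; DFL = $2,752,984.80 ÷ $2,085,884.80 = 1.3198.
Combined leverage = 2.9799 × 1.3198 = 3.9329.

3.93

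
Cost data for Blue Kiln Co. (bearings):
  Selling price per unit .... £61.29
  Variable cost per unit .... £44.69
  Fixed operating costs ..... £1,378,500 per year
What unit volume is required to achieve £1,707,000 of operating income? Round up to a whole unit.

Each unit contributes £61.29 − £44.69 = £16.60.
Need Q such that Q × £16.60 − £1,378,500 = £1,707,000, i.e. Q = £3,085,500 / £16.60 = 185,873.49 → 185,874.

185,874 bearings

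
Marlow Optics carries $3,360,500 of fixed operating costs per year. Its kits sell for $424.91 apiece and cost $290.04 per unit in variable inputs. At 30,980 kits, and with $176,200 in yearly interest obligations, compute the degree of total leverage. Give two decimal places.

6.51

Contribution at this volume is 30,980 × $134.87 = $4,178,272.60.
Operating income = contribution − fixed costs = $4,178,272.60 − $3,360,500 = $817,772.60. Interest = $176,200.00, so EBIT − I = $641,572.60.
DCL = contribution ÷ (EBIT − I) = $4,178,272.60 ÷ $641,572.60 = 6.5125.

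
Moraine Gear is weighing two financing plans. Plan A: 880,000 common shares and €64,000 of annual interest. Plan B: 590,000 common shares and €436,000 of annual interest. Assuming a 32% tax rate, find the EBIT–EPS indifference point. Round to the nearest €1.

Set EPS_A = EPS_B: (EBIT − €64,000)(1 − 0.32) ÷ 880,000 = (EBIT − €436,000)(1 − 0.32) ÷ 590,000.
Cancelling (1 − t) and cross-multiplying: 590,000·(EBIT − 64,000) = 880,000·(EBIT − 436,000).
Solving, EBIT = (436,000·880,000 − 64,000·590,000) / (880,000 − 590,000) = 345,920,000,000 / 290,000 = 1,192,827.59.

€1,192,828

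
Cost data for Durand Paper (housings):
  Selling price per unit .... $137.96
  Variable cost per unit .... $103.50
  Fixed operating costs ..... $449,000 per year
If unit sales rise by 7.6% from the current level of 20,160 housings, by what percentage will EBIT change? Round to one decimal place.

Contribution at this volume is 20,160 × $34.46 = $694,713.60.
Operating income = contribution − fixed costs = $694,713.60 − $449,000 = $245,713.60.
Degree of operating leverage = $694,713.60 / $245,713.60 = 2.8273.
Operating income changes by 2.8273 × +7.6% = +21.5%.

+21.5%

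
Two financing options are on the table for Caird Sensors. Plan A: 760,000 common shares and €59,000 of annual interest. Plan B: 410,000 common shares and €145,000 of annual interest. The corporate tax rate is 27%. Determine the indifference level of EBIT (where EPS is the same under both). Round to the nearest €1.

At indifference, (EBIT − 59,000)(1 − t)/760,000 = (EBIT − 145,000)(1 − t)/410,000.
Cancelling (1 − t) and cross-multiplying: 410,000·(EBIT − 59,000) = 760,000·(EBIT − 145,000).
EBIT × (760,000 − 410,000) = 145,000 × 760,000 − 59,000 × 410,000 = 86,010,000,000, so EBIT = 86,010,000,000 ÷ 350,000 = 245,742.86.

€245,743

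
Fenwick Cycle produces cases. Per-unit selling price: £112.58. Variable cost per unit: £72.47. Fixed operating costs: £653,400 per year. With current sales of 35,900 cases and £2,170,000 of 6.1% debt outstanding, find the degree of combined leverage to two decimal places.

2.20

Total contribution margin = 35,900 × £40.11 = £1,439,949.00.
Subtracting fixed costs: EBIT = £1,439,949.00 − £653,400 = £786,549.00. Interest = £132,370.00, so EBIT − I = £654,179.00.
DCL = contribution ÷ (EBIT − I) = £1,439,949.00 ÷ £654,179.00 = 2.2012.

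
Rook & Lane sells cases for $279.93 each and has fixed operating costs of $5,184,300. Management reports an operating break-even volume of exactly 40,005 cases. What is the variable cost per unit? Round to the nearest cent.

At break-even, FC = Q × (P − VC), so P − VC = $5,184,300 ÷ 40,005 = $129.5913.
Variable cost per unit = $279.93 − $129.5913 = $150.34.

$150.34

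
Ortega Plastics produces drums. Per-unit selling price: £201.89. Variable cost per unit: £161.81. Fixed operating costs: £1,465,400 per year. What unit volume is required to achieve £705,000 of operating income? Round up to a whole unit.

54,152 drums

Each unit contributes £201.89 − £161.81 = £40.08.
Units = (FC + target) / CM = (£1,465,400 + £705,000) / £40.08 = 54,151.70, so 54,152 drums.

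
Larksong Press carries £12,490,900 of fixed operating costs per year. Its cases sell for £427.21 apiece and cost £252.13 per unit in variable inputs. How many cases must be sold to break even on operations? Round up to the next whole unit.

71,344 cases

Unit CM = price − variable cost = £427.21 − £252.13 = £175.08.
Break-even volume = fixed costs ÷ CM per unit = £12,490,900 ÷ £175.08 = 71,343.96, so 71,344 cases.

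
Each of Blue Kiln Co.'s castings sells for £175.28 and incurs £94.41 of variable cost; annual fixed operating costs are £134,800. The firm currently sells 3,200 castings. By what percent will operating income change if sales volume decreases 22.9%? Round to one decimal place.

-47.8%

Total contribution margin = 3,200 × £80.87 = £258,784.00.
Subtracting fixed costs: EBIT = £258,784.00 − £134,800 = £123,984.00.
So DOL = total CM / EBIT = £258,784.00 / £123,984.00 = 2.0872.
%ΔEBIT = DOL × %ΔSales = 2.0872 × -22.9% = -47.8%.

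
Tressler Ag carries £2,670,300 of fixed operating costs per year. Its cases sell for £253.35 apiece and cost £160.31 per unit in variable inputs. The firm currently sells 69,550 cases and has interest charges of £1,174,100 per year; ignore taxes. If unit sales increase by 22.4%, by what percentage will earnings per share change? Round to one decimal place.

+55.2%

At 69,550 units, contribution = 69,550 × £93.04 = £6,470,932.00.
Subtracting fixed costs: EBIT = £6,470,932.00 − £2,670,300 = £3,800,632.00.
Interest = £1,174,100.00, so EBIT − I = £2,626,532.00.
Degree of combined leverage = contribution ÷ (EBIT − I) = £6,470,932.00 ÷ £2,626,532.00 = 2.4637.
EPS therefore changes by 2.4637 × (+22.4%) = +55.2%.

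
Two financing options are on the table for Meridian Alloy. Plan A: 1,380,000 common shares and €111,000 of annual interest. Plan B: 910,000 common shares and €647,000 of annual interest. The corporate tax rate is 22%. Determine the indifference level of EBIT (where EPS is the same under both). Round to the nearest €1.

€1,684,787

Set EPS_A = EPS_B: (EBIT − €111,000)(1 − 0.22) ÷ 1,380,000 = (EBIT − €647,000)(1 − 0.22) ÷ 910,000.
Cancelling (1 − t) and cross-multiplying: 910,000·(EBIT − 111,000) = 1,380,000·(EBIT − 647,000).
EBIT × (1,380,000 − 910,000) = 647,000 × 1,380,000 − 111,000 × 910,000 = 791,850,000,000, so EBIT = 791,850,000,000 ÷ 470,000 = 1,684,787.23.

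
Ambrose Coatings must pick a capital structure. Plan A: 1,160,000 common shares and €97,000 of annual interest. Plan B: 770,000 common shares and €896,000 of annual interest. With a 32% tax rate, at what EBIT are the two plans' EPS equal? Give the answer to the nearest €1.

€2,473,513

Set EPS_A = EPS_B: (EBIT − €97,000)(1 − 0.32) ÷ 1,160,000 = (EBIT − €896,000)(1 − 0.32) ÷ 770,000.
Cancelling (1 − t) and cross-multiplying: 770,000·(EBIT − 97,000) = 1,160,000·(EBIT − 896,000).
Solving, EBIT = (896,000·1,160,000 − 97,000·770,000) / (1,160,000 − 770,000) = 964,670,000,000 / 390,000 = 2,473,512.82.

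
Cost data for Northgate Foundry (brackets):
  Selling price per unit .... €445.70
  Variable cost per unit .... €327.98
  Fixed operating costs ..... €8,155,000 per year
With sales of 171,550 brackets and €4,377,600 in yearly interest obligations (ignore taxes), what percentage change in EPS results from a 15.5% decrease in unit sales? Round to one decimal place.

At 171,550 units, contribution = 171,550 × €117.72 = €20,194,866.00.
Subtracting fixed costs: EBIT = €20,194,866.00 − €8,155,000 = €12,039,866.00.
Interest = €4,377,600.00, so EBIT − I = €7,662,266.00.
DCL = total CM / (EBIT − I) = €20,194,866.00 / €7,662,266.00 = 2.6356.
%ΔEPS = DCL × %ΔSales = 2.6356 × -15.5% = -40.9%.

-40.9%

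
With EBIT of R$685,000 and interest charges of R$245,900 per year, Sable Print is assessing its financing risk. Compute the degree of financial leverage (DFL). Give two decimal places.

Annual interest charges come to R$245,900.00.
Degree of financial leverage = EBIT / (EBIT − interest) = R$685,000 / R$439,100.00 = 1.5600.

1.56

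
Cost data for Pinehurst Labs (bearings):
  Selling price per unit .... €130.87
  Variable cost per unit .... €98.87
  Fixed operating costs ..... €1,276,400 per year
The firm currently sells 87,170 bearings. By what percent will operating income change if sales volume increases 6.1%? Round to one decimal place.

At 87,170 units, contribution = 87,170 × €32.00 = €2,789,440.00.
Operating income = contribution − fixed costs = €2,789,440.00 − €1,276,400 = €1,513,040.00.
So DOL = total CM / EBIT = €2,789,440.00 / €1,513,040.00 = 1.8436.
Operating income changes by 1.8436 × +6.1% = +11.2%.

+11.2%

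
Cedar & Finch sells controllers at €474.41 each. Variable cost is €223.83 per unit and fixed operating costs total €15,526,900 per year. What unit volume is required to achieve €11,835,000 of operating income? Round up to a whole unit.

Each unit contributes €474.41 − €223.83 = €250.58.
Need Q such that Q × €250.58 − €15,526,900 = €11,835,000, i.e. Q = €27,361,900 / €250.58 = 109,194.27 → 109,195.

109,195 controllers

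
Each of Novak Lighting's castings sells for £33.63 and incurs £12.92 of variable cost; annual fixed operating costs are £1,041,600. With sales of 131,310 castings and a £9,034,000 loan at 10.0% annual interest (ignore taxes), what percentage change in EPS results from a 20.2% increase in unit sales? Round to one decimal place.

+70.9%

Total contribution margin = 131,310 × £20.71 = £2,719,430.10.
EBIT = £2,719,430.10 − £1,041,600 = £1,677,830.10.
After interest of £903,400.00, pre-tax earnings = £774,430.10.
DCL = total CM / (EBIT − I) = £2,719,430.10 / £774,430.10 = 3.5115.
%ΔEPS = DCL × %ΔSales = 3.5115 × +20.2% = +70.9%.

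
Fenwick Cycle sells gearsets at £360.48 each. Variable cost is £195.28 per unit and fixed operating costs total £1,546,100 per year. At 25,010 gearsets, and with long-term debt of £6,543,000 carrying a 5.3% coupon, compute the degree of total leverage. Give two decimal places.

At 25,010 units, contribution = 25,010 × £165.20 = £4,131,652.00.
EBIT = £4,131,652.00 − £1,546,100 = £2,585,552.00. Interest = £346,779.00.
DOL = £4,131,652.00 ÷ £2,585,552.00 = 1.5980; DFL = £2,585,552.00 ÷ £2,238,773.00 = 1.1549.
DCL = DOL × DFL = 1.5980 × 1.1549 = 1.8455.

1.85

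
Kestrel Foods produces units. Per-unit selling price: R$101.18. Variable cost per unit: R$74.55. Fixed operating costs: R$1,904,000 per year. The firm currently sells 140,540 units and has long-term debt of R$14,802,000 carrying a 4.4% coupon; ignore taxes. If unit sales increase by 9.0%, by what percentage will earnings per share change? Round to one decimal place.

+28.4%

Contribution at this volume is 140,540 × R$26.63 = R$3,742,580.20.
EBIT = R$3,742,580.20 − R$1,904,000 = R$1,838,580.20.
Interest = R$651,288.00, so EBIT − I = R$1,187,292.20.
Degree of combined leverage = contribution ÷ (EBIT − I) = R$3,742,580.20 ÷ R$1,187,292.20 = 3.1522.
%ΔEPS = DCL × %ΔSales = 3.1522 × +9.0% = +28.4%.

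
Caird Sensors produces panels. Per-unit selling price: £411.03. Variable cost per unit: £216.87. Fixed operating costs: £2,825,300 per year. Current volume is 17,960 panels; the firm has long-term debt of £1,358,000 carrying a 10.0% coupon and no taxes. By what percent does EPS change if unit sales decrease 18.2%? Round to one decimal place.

Contribution at this volume is 17,960 × £194.16 = £3,487,113.60.
Operating income = contribution − fixed costs = £3,487,113.60 − £2,825,300 = £661,813.60.
After interest of £135,800.00, pre-tax earnings = £526,013.60.
Degree of combined leverage = contribution ÷ (EBIT − I) = £3,487,113.60 ÷ £526,013.60 = 6.6293.
%ΔEPS = DCL × %ΔSales = 6.6293 × -18.2% = -120.7%.

-120.7%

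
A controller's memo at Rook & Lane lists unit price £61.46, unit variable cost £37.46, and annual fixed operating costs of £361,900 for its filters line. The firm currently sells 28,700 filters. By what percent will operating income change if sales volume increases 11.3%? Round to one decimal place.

+23.8%

Contribution at this volume is 28,700 × £24.00 = £688,800.00.
Operating income = contribution − fixed costs = £688,800.00 − £361,900 = £326,900.00.
So DOL = total CM / EBIT = £688,800.00 / £326,900.00 = 2.1071.
Operating income changes by 2.1071 × +11.3% = +23.8%.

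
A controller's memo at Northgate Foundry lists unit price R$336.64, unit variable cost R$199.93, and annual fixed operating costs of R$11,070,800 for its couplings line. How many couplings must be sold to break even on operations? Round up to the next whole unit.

80,981 couplings

Unit CM = price − variable cost = R$336.64 − R$199.93 = R$136.71.
Break-even volume = fixed costs ÷ CM per unit = R$11,070,800 ÷ R$136.71 = 80,980.18, so 80,981 couplings.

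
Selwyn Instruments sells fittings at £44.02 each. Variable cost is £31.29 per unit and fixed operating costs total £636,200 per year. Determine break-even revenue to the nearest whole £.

£2,199,963

CM per unit = £44.02 − £31.29 = £12.73; CM ratio = £12.73 / £44.02 = 0.2892.
Break-even sales = FC ÷ CM ratio = £636,200 × £44.02 / £12.73 = £2,199,963.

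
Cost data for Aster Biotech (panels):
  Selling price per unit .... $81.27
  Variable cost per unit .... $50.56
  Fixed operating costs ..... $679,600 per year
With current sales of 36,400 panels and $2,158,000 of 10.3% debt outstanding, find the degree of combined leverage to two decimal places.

5.18

Total contribution margin = 36,400 × $30.71 = $1,117,844.00.
Operating income = contribution − fixed costs = $1,117,844.00 − $679,600 = $438,244.00. Interest = $222,274.00.
DOL = $1,117,844.00 ÷ $438,244.00 = 2.5507; DFL = $438,244.00 ÷ $215,970.00 = 2.0292.
DCL = DOL × DFL = 2.5507 × 2.0292 = 5.1759.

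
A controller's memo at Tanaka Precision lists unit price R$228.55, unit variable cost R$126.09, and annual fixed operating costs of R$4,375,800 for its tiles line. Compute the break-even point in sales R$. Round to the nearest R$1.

R$9,760,776

Contribution margin per unit = R$228.55 − R$126.09 = R$102.46, a CM ratio of R$102.46 ÷ R$228.55 = 0.4483.
Break-even revenue = fixed costs × price ÷ CM = R$4,375,800 × R$228.55 ÷ R$102.46 = R$9,760,776.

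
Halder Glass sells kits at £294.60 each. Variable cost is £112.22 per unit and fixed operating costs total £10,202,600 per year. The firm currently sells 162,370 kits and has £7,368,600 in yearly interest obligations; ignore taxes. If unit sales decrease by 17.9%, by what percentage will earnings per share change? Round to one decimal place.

At 162,370 units, contribution = 162,370 × £182.38 = £29,613,040.60.
Operating income = contribution − fixed costs = £29,613,040.60 − £10,202,600 = £19,410,440.60.
After interest of £7,368,600.00, pre-tax earnings = £12,041,840.60.
Degree of combined leverage = contribution ÷ (EBIT − I) = £29,613,040.60 ÷ £12,041,840.60 = 2.4592.
%ΔEPS = DCL × %ΔSales = 2.4592 × -17.9% = -44.0%.

-44.0%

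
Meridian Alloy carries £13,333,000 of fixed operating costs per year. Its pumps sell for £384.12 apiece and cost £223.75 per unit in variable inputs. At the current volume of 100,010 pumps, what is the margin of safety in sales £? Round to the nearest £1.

Each unit contributes £384.12 − £223.75 = £160.37. Break-even units = £13,333,000 ÷ £160.37 = 83,138.99; break-even revenue = 83,138.99 × £384.12 = £31,935,349.25.
Actual sales revenue = 100,010 × £384.12 = £38,415,841.20.
Margin of safety = £38,415,841.20 − £31,935,349.25 = £6,480,492.

£6,480,492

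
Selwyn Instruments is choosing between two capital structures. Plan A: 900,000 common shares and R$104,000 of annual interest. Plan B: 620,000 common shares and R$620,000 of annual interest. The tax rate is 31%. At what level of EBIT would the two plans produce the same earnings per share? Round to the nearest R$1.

Set EPS_A = EPS_B: (EBIT − R$104,000)(1 − 0.31) ÷ 900,000 = (EBIT − R$620,000)(1 − 0.31) ÷ 620,000.
Cancelling (1 − t) and cross-multiplying: 620,000·(EBIT − 104,000) = 900,000·(EBIT − 620,000).
Solving, EBIT = (620,000·900,000 − 104,000·620,000) / (900,000 − 620,000) = 493,520,000,000 / 280,000 = 1,762,571.43.

R$1,762,571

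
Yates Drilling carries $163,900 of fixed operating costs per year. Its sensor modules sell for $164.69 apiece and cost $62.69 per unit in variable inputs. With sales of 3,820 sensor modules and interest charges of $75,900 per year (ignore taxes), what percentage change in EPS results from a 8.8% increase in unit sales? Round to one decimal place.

Contribution at this volume is 3,820 × $102.00 = $389,640.00.
Subtracting fixed costs: EBIT = $389,640.00 − $163,900 = $225,740.00.
Interest = $75,900.00, so EBIT − I = $149,840.00.
Degree of combined leverage = contribution ÷ (EBIT − I) = $389,640.00 ÷ $149,840.00 = 2.6004.
%ΔEPS = DCL × %ΔSales = 2.6004 × +8.8% = +22.9%.

+22.9%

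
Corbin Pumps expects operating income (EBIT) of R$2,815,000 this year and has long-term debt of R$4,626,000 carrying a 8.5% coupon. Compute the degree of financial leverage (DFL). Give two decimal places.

Interest = R$393,210.00.
DFL = EBIT ÷ (EBIT − I) = R$2,815,000 ÷ (R$2,815,000 − R$393,210.00) = R$2,815,000 ÷ R$2,421,790.00 = 1.1624.

1.16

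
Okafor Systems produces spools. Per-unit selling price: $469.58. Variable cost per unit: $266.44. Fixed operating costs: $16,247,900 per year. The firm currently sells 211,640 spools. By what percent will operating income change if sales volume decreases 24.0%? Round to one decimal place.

-38.6%

At 211,640 units, contribution = 211,640 × $203.14 = $42,992,549.60.
EBIT = $42,992,549.60 − $16,247,900 = $26,744,649.60.
So DOL = total CM / EBIT = $42,992,549.60 / $26,744,649.60 = 1.6075.
%ΔEBIT = DOL × %ΔSales = 1.6075 × -24.0% = -38.6%.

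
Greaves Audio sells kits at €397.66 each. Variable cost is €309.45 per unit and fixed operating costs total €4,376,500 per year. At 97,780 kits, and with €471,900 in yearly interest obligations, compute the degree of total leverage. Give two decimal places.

2.28

Total contribution margin = 97,780 × €88.21 = €8,625,173.80.
EBIT = €8,625,173.80 − €4,376,500 = €4,248,673.80. Interest = €471,900.00, so EBIT − I = €3,776,773.80.
Degree of total leverage = total CM / (EBIT − interest) = €8,625,173.80 / €3,776,773.80 = 2.2837.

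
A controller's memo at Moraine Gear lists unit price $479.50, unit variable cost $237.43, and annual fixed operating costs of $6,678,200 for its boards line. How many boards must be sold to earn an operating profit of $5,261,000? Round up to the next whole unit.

Each unit contributes $479.50 − $237.43 = $242.07.
Need Q such that Q × $242.07 − $6,678,200 = $5,261,000, i.e. Q = $11,939,200 / $242.07 = 49,321.27 → 49,322.

49,322 boards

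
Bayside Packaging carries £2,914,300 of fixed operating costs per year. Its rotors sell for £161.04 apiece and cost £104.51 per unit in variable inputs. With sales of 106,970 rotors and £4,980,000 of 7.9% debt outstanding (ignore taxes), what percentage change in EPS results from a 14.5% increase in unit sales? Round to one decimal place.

At 106,970 units, contribution = 106,970 × £56.53 = £6,047,014.10.
EBIT = £6,047,014.10 − £2,914,300 = £3,132,714.10.
After interest of £393,420.00, pre-tax earnings = £2,739,294.10.
Degree of combined leverage = contribution ÷ (EBIT − I) = £6,047,014.10 ÷ £2,739,294.10 = 2.2075.
EPS therefore changes by 2.2075 × (+14.5%) = +32.0%.

+32.0%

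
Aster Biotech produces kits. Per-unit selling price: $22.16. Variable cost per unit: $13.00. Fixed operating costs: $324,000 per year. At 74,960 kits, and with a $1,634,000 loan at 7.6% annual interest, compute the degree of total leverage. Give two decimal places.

2.88

Contribution at this volume is 74,960 × $9.16 = $686,633.60.
EBIT = $686,633.60 − $324,000 = $362,633.60. Interest = $124,184.00.
DOL = $686,633.60 ÷ $362,633.60 = 1.8935; DFL = $362,633.60 ÷ $238,449.60 = 1.5208.
Combined leverage = 1.8935 × 1.5208 = 2.8796.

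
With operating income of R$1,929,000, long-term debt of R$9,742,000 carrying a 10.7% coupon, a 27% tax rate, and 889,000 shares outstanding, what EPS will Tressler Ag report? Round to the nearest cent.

R$0.73

Interest = R$1,042,394.00, so EBT = R$1,929,000 − R$1,042,394.00 = R$886,606.00.
Net income = R$886,606.00 × (1 − 0.27) = R$647,222.38.
Per share: R$647,222.38 / 889,000 shares = R$0.73.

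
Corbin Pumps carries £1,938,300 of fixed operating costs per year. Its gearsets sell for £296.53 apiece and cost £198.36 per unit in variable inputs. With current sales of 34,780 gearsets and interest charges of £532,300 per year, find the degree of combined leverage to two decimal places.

At 34,780 units, contribution = 34,780 × £98.17 = £3,414,352.60.
EBIT = £3,414,352.60 − £1,938,300 = £1,476,052.60. Interest = £532,300.00.
DOL = £3,414,352.60 ÷ £1,476,052.60 = 2.3132; DFL = £1,476,052.60 ÷ £943,752.60 = 1.5640.
DCL = DOL × DFL = 2.3132 × 1.5640 = 3.6178.

3.62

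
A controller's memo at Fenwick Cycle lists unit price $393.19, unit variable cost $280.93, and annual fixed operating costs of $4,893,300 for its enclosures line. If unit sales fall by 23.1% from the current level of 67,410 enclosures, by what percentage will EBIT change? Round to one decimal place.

Contribution at this volume is 67,410 × $112.26 = $7,567,446.60.
Operating income = contribution − fixed costs = $7,567,446.60 − $4,893,300 = $2,674,146.60.
So DOL = total CM / EBIT = $7,567,446.60 / $2,674,146.60 = 2.8299.
%ΔEBIT = DOL × %ΔSales = 2.8299 × -23.1% = -65.4%.

-65.4%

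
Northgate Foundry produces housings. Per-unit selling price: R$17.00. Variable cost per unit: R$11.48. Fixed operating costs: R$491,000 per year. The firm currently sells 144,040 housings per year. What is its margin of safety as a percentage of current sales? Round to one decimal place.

38.2%

Unit CM = price − variable cost = R$17.00 − R$11.48 = R$5.52. Break-even units = R$491,000 ÷ R$5.52 = 88,949.28; break-even revenue = 88,949.28 × R$17.00 = R$1,512,137.68.
Current sales = 144,040 × R$17.00 = R$2,448,680.00.
Margin of safety = (R$2,448,680.00 − R$1,512,137.68) ÷ R$2,448,680.00 = 38.2%.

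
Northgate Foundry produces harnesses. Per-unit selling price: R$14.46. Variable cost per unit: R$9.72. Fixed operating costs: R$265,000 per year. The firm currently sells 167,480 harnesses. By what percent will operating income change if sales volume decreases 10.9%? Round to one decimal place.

Contribution at this volume is 167,480 × R$4.74 = R$793,855.20.
Subtracting fixed costs: EBIT = R$793,855.20 − R$265,000 = R$528,855.20.
DOL = contribution ÷ EBIT = R$793,855.20 ÷ R$528,855.20 = 1.5011.
%ΔEBIT = DOL × %ΔSales = 1.5011 × -10.9% = -16.4%.

-16.4%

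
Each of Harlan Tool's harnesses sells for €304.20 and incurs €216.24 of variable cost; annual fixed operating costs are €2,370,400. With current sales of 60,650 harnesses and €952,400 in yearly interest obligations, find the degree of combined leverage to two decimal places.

At 60,650 units, contribution = 60,650 × €87.96 = €5,334,774.00.
EBIT = €5,334,774.00 − €2,370,400 = €2,964,374.00. Interest = €952,400.00, so EBIT − I = €2,011,974.00.
DCL = contribution ÷ (EBIT − I) = €5,334,774.00 ÷ €2,011,974.00 = 2.6515.

2.65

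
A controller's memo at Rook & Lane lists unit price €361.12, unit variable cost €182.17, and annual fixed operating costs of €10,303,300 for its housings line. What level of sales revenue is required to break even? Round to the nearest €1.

CM per unit = €361.12 − €182.17 = €178.95; CM ratio = €178.95 / €361.12 = 0.4955.
Break-even revenue = fixed costs × price ÷ CM = €10,303,300 × €361.12 ÷ €178.95 = €20,791,996.

€20,791,996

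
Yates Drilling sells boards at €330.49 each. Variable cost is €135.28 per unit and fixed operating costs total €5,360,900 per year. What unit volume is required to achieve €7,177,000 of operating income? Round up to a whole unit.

64,228 boards

Contribution margin per unit = €330.49 − €135.28 = €195.21.
Need Q such that Q × €195.21 − €5,360,900 = €7,177,000, i.e. Q = €12,537,900 / €195.21 = 64,227.75 → 64,228.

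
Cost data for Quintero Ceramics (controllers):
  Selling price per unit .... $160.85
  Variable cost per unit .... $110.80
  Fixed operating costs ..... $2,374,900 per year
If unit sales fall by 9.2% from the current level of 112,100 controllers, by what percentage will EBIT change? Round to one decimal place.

-16.0%

At 112,100 units, contribution = 112,100 × $50.05 = $5,610,605.00.
EBIT = $5,610,605.00 − $2,374,900 = $3,235,705.00.
Degree of operating leverage = $5,610,605.00 / $3,235,705.00 = 1.7340.
Operating income changes by 1.7340 × -9.2% = -16.0%.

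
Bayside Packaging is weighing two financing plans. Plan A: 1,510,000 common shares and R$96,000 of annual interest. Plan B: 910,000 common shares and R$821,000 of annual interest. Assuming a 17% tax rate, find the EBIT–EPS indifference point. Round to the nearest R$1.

Set EPS_A = EPS_B: (EBIT − R$96,000)(1 − 0.17) ÷ 1,510,000 = (EBIT − R$821,000)(1 − 0.17) ÷ 910,000.
The (1 − t) factor cancels: (EBIT − 96,000) × 910,000 = (EBIT − 821,000) × 1,510,000.
EBIT × (1,510,000 − 910,000) = 821,000 × 1,510,000 − 96,000 × 910,000 = 1,152,350,000,000, so EBIT = 1,152,350,000,000 ÷ 600,000 = 1,920,583.33.

R$1,920,583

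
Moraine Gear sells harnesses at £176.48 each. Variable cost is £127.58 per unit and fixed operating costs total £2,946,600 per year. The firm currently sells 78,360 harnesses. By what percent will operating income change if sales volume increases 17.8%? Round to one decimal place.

+77.1%

Contribution at this volume is 78,360 × £48.90 = £3,831,804.00.
Subtracting fixed costs: EBIT = £3,831,804.00 − £2,946,600 = £885,204.00.
DOL = contribution ÷ EBIT = £3,831,804.00 ÷ £885,204.00 = 4.3287.
%ΔEBIT = DOL × %ΔSales = 4.3287 × +17.8% = +77.1%.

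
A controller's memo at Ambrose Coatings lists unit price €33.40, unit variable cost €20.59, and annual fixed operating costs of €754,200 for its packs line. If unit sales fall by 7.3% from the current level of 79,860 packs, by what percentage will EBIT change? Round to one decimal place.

Total contribution margin = 79,860 × €12.81 = €1,023,006.60.
Operating income = contribution − fixed costs = €1,023,006.60 − €754,200 = €268,806.60.
DOL = contribution ÷ EBIT = €1,023,006.60 ÷ €268,806.60 = 3.8057.
%ΔEBIT = DOL × %ΔSales = 3.8057 × -7.3% = -27.8%.

-27.8%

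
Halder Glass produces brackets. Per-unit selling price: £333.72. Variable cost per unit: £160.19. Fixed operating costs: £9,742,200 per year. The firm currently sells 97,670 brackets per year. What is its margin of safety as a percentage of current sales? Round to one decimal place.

Unit CM = price − variable cost = £333.72 − £160.19 = £173.53. Break-even units = £9,742,200 ÷ £173.53 = 56,141.30; break-even revenue = 56,141.30 × £333.72 = £18,735,475.04.
Actual sales revenue = 97,670 × £333.72 = £32,594,432.40.
Margin of safety = (£32,594,432.40 − £18,735,475.04) ÷ £32,594,432.40 = 42.5%.

42.5%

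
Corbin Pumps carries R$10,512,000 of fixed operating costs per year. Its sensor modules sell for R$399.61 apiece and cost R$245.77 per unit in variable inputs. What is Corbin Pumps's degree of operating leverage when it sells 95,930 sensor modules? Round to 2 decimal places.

Contribution at this volume is 95,930 × R$153.84 = R$14,757,871.20.
Operating income = contribution − fixed costs = R$14,757,871.20 − R$10,512,000 = R$4,245,871.20.
So DOL = total CM / EBIT = R$14,757,871.20 / R$4,245,871.20 = 3.4758.

3.48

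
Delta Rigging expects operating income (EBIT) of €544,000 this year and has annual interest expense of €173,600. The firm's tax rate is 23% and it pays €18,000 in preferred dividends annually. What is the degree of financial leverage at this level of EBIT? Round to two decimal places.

1.57

Interest = €173,600.00.
Pre-tax preferred-dividend burden = €18,000 ÷ (1 − 0.23) = €23,376.62.
DFL = EBIT ÷ [EBIT − I − D_p/(1−t)] = €544,000 ÷ [€544,000 − €173,600.00 − €23,376.62] = €544,000 ÷ €347,023.38 = 1.5676.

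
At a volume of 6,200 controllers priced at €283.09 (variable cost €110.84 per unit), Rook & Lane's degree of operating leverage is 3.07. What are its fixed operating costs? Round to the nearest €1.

At 6,200 units, contribution = 6,200 × €172.25 = €1,067,950.00.
Since DOL = CM ÷ EBIT, EBIT = €1,067,950.00 ÷ 3.07 = €347,866.45.
Fixed costs = CM − EBIT = €1,067,950.00 − €347,866.45 = €720,084.

€720,084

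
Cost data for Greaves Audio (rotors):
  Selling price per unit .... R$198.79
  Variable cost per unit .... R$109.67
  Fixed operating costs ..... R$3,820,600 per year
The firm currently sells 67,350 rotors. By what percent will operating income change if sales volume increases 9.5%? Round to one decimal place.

At 67,350 units, contribution = 67,350 × R$89.12 = R$6,002,232.00.
Operating income = contribution − fixed costs = R$6,002,232.00 − R$3,820,600 = R$2,181,632.00.
DOL = contribution ÷ EBIT = R$6,002,232.00 ÷ R$2,181,632.00 = 2.7513.
%ΔEBIT = DOL × %ΔSales = 2.7513 × +9.5% = +26.1%.

+26.1%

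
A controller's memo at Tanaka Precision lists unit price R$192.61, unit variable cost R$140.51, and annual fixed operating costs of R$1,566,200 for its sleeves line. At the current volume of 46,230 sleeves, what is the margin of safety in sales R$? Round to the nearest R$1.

Each unit contributes R$192.61 − R$140.51 = R$52.10. Break-even units = R$1,566,200 ÷ R$52.10 = 30,061.42; break-even revenue = 30,061.42 × R$192.61 = R$5,790,130.17.
Current sales = 46,230 × R$192.61 = R$8,904,360.30.
Margin of safety = R$8,904,360.30 − R$5,790,130.17 = R$3,114,230.

R$3,114,230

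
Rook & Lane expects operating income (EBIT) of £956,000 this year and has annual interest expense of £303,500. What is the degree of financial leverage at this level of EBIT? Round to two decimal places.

Interest = £303,500.00.
Degree of financial leverage = EBIT / (EBIT − interest) = £956,000 / £652,500.00 = 1.4651.

1.47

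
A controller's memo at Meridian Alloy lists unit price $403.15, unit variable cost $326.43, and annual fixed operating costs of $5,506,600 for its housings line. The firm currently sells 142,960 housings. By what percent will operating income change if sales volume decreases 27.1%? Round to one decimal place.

At 142,960 units, contribution = 142,960 × $76.72 = $10,967,891.20.
Subtracting fixed costs: EBIT = $10,967,891.20 − $5,506,600 = $5,461,291.20.
So DOL = total CM / EBIT = $10,967,891.20 / $5,461,291.20 = 2.0083.
So EBIT moves 2.0083 × (-27.1%) = -54.4%.

-54.4%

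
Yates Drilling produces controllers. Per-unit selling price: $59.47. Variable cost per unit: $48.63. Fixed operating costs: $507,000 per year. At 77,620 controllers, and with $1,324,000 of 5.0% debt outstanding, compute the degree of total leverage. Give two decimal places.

Contribution at this volume is 77,620 × $10.84 = $841,400.80.
Subtracting fixed costs: EBIT = $841,400.80 − $507,000 = $334,400.80. Interest = $66,200.00, so EBIT − I = $268,200.80.
DCL = contribution ÷ (EBIT − I) = $841,400.80 ÷ $268,200.80 = 3.1372.

3.14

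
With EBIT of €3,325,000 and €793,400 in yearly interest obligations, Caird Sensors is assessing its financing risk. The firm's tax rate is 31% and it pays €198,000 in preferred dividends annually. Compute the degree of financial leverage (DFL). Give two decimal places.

Interest = €793,400.00.
Preferred dividends grossed up pre-tax: €198,000 / (1 − 0.31) = €286,956.52.
DFL = EBIT ÷ [EBIT − I − D_p/(1−t)] = €3,325,000 ÷ [€3,325,000 − €793,400.00 − €286,956.52] = €3,325,000 ÷ €2,244,643.48 = 1.4813.

1.48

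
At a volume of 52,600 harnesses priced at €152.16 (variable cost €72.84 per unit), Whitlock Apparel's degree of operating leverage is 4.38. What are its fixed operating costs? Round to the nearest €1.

€3,219,668

Total contribution margin = 52,600 × €79.32 = €4,172,232.00.
DOL = contribution / EBIT, so EBIT = €4,172,232.00 / 4.38 = €952,564.38.
And FC = contribution − EBIT = €4,172,232.00 − €952,564.38 = €3,219,668.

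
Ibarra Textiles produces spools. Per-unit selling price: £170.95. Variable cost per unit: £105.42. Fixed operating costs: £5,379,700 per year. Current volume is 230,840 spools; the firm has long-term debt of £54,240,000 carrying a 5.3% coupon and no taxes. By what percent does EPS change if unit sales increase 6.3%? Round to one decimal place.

+13.9%

Contribution at this volume is 230,840 × £65.53 = £15,126,945.20.
EBIT = £15,126,945.20 − £5,379,700 = £9,747,245.20.
After interest of £2,874,720.00, pre-tax earnings = £6,872,525.20.
Degree of combined leverage = contribution ÷ (EBIT − I) = £15,126,945.20 ÷ £6,872,525.20 = 2.2011.
EPS therefore changes by 2.2011 × (+6.3%) = +13.9%.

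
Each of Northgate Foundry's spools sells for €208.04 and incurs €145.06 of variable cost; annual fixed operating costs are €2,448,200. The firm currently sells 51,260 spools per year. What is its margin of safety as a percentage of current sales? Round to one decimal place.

Unit CM = price − variable cost = €208.04 − €145.06 = €62.98. Break-even units = €2,448,200 ÷ €62.98 = 38,872.66; break-even revenue = 38,872.66 × €208.04 = €8,087,067.77.
Actual sales revenue = 51,260 × €208.04 = €10,664,130.40.
Margin of safety = (€10,664,130.40 − €8,087,067.77) ÷ €10,664,130.40 = 24.2%.

24.2%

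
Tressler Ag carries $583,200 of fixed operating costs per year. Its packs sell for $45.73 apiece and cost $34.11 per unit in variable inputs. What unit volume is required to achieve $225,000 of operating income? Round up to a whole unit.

69,553 packs

Each unit contributes $45.73 − $34.11 = $11.62.
Need Q such that Q × $11.62 − $583,200 = $225,000, i.e. Q = $808,200 / $11.62 = 69,552.50 → 69,553.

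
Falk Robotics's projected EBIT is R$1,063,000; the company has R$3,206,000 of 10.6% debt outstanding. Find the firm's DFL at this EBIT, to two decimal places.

Annual interest charges come to R$339,836.00.
Degree of financial leverage = EBIT / (EBIT − interest) = R$1,063,000 / R$723,164.00 = 1.4699.

1.47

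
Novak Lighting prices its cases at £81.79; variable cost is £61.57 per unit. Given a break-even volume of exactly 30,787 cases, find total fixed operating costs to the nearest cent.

Each unit contributes £81.79 − £61.57 = £20.22.
Fixed costs = break-even units × CM = 30,787 × £20.22 = £622,513.14.

£622,513.14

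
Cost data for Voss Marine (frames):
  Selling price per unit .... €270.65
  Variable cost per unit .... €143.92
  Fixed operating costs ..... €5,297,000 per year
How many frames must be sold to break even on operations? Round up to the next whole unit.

41,798 frames

Unit CM = price − variable cost = €270.65 − €143.92 = €126.73.
Units to break even: €5,297,000 ÷ €126.73 = 41,797.52, rounded up to 41,798.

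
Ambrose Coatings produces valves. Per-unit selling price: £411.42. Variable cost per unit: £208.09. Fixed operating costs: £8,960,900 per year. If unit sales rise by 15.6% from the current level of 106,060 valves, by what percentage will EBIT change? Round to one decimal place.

+26.7%

Contribution at this volume is 106,060 × £203.33 = £21,565,179.80.
EBIT = £21,565,179.80 − £8,960,900 = £12,604,279.80.
So DOL = total CM / EBIT = £21,565,179.80 / £12,604,279.80 = 1.7109.
So EBIT moves 1.7109 × (+15.6%) = +26.7%.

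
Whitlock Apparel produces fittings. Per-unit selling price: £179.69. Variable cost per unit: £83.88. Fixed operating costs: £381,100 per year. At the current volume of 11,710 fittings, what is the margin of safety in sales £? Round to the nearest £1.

£1,389,423

Unit CM = price − variable cost = £179.69 − £83.88 = £95.81. Break-even units = £381,100 ÷ £95.81 = 3,977.66; break-even revenue = 3,977.66 × £179.69 = £714,746.47.
Actual sales revenue = 11,710 × £179.69 = £2,104,169.90.
Margin of safety = £2,104,169.90 − £714,746.47 = £1,389,423.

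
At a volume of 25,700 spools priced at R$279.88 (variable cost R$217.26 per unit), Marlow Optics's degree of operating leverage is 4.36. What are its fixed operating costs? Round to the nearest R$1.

Total contribution margin = 25,700 × R$62.62 = R$1,609,334.00.
DOL = contribution / EBIT, so EBIT = R$1,609,334.00 / 4.36 = R$369,113.30.
Fixed costs = CM − EBIT = R$1,609,334.00 − R$369,113.30 = R$1,240,221.

R$1,240,221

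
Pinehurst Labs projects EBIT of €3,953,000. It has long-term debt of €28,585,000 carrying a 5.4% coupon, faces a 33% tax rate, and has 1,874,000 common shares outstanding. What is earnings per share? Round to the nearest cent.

€0.86

Pre-tax income = €3,953,000 − €1,543,590.00 = €2,409,410.00.
Net income = €2,409,410.00 × (1 − 0.33) = €1,614,304.70.
EPS = €1,614,304.70 ÷ 1,874,000 = €0.86.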